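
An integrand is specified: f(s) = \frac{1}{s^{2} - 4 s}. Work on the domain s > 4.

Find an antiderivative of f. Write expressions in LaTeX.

An antiderivative is F(s) = - \frac{\log{\left(s \right)}}{4} + \frac{\log{\left(s - 4 \right)}}{4}.

The denominator factors as s \left(s - 4\right); partial fractions split f into directly integrable pieces: \frac{1}{4 \left(s - 4\right)} - \frac{1}{4 s}.
Check: d/ds[- \frac{\log{\left(s \right)}}{4} + \frac{\log{\left(s - 4 \right)}}{4}] = \frac{1}{s^{2} - 4 s} = f(s).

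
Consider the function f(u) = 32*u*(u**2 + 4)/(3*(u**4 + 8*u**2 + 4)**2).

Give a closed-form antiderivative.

An antiderivative is F(u) = -4/(3*u**4/2 + 12*u**2 + 6).

f matches the chain-rule pattern g'(h)*h' with inner function h(u) = u**4/2 + 4*u**2 + 2; substituting w = h(u) collapses the integral.
Check: d/du[-4/(3*u**4/2 + 12*u**2 + 6)] = (32*u**3 + 128*u)/(3*u**8 + 48*u**6 + 216*u**4 + 192*u**2 + 48), which equals f(u).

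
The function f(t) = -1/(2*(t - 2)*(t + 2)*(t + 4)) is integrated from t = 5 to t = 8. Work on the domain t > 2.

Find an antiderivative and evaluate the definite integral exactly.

The denominator factors as 2*(t - 2)*(t + 2)*(t + 4); partial fractions split f into directly integrable pieces: -1/(24*(t + 4)) + 1/(16*(t + 2)) - 1/(48*(t - 2)).
F(t) = (-log(t - 2) + 3*log(t + 2) - 2*log(t + 4))/48 is an antiderivative of f.
Check: d/dt[(-log(t - 2) + 3*log(t + 2) - 2*log(t + 4))/48] = -1/(2*t**3 + 8*t**2 - 8*t - 32), which equals f(t).
F(8) = -log(12)/24 - log(6)/48 + log(10)/16; F(5) = -log(9)/24 - log(3)/48 + log(7)/16.
Integral = F(8) - F(5) = -log(7)/16 - log(12)/24 - log(6)/48 + log(3)/48 + log(9)/24 + log(10)/16.

Antiderivative: F(t) = (-log(t - 2) + 3*log(t + 2) - 2*log(t + 4))/48; value = -log(7)/16 - log(12)/24 - log(6)/48 + log(3)/48 + log(9)/24 + log(10)/16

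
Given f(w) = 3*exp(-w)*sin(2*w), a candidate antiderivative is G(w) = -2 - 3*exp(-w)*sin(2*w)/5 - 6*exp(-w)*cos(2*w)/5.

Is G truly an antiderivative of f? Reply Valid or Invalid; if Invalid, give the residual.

d/dw[G] = 3*exp(-w)*sin(2*w)
This equals f(w) exactly, so the claim holds.

Valid. The derivative of G reproduces f.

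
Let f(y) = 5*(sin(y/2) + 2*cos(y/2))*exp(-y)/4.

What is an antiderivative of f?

f has the shape u'v + uv' for u = -5*cos(y/2)/2 and v = exp(-y) — it is the derivative of the product u*v.
Check: d/dy[-5*exp(-y)*cos(y/2)/2] = (5*sin(y/2) + 10*cos(y/2))*exp(-y)/4, which equals f(y).

An antiderivative is F(y) = -5*exp(-y)*cos(y/2)/2.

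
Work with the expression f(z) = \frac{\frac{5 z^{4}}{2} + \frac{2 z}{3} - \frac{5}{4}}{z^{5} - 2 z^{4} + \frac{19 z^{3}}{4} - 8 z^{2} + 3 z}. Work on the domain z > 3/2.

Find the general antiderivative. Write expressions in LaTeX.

The denominator factors as 3 z \left(2 z - 3\right) \left(2 z - 1\right) \left(z^{2} + 4\right); partial fractions split f into directly integrable pieces: \frac{6301 z + 14464}{5100 \left(z^{2} + 4\right)} + \frac{73}{102 \left(2 z - 1\right)} + \frac{397}{150 \left(2 z - 3\right)} - \frac{5}{12 z}.
Check: d/dz[\frac{- 4250 \log{\left(z \right)} + 13498 \log{\left(z - \frac{3}{2} \right)} + 3650 \log{\left(z - \frac{1}{2} \right)} + 6301 \log{\left(z^{2} + 4 \right)} + 14464 \operatorname{atan}{\left(\frac{z}{2} \right)}}{10200}] = \frac{30 z^{4} + 8 z - 15}{12 z^{5} - 24 z^{4} + 57 z^{3} - 96 z^{2} + 36 z}, which equals f(z).

F(z) = \frac{- 4250 \log{\left(z \right)} + 13498 \log{\left(z - \frac{3}{2} \right)} + 3650 \log{\left(z - \frac{1}{2} \right)} + 6301 \log{\left(z^{2} + 4 \right)} + 14464 \operatorname{atan}{\left(\frac{z}{2} \right)}}{10200} + C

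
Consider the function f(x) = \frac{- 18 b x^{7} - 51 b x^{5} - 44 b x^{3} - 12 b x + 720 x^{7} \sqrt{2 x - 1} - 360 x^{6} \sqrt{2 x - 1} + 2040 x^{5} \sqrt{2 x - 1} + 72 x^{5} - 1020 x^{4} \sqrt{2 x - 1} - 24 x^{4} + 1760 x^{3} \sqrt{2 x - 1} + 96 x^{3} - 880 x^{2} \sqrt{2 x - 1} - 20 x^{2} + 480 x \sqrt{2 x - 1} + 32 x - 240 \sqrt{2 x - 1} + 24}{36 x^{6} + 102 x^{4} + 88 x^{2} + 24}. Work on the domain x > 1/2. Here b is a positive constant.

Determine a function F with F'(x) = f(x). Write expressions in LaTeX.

An antiderivative is F(x) = \frac{- 3 b x^{4} - 2 b x^{2} + 96 x^{4} \sqrt{2 x - 1} - 96 x^{3} \sqrt{2 x - 1} + 88 x^{2} \sqrt{2 x - 1} + 12 x^{2} \log{\left(x^{2} + \frac{3}{2} \right)} - 64 x \sqrt{2 x - 1} + 8 x + 16 \sqrt{2 x - 1} + 8 \log{\left(x^{2} + \frac{3}{2} \right)}}{12 x^{2} + 8}.

Check any antiderivative F(x) by computing F'(x) and comparing it with f(x).
Check: d/dx[\frac{- 3 b x^{4} - 2 b x^{2} + 96 x^{4} \sqrt{2 x - 1} - 96 x^{3} \sqrt{2 x - 1} + 88 x^{2} \sqrt{2 x - 1} + 12 x^{2} \log{\left(x^{2} + \frac{3}{2} \right)} - 64 x \sqrt{2 x - 1} + 8 x + 16 \sqrt{2 x - 1} + 8 \log{\left(x^{2} + \frac{3}{2} \right)}}{12 x^{2} + 8}] = \frac{- 18 b x^{7} \sqrt{2 x - 1} - 51 b x^{5} \sqrt{2 x - 1} - 44 b x^{3} \sqrt{2 x - 1} - 12 b x \sqrt{2 x - 1} + 1440 x^{8} - 1440 x^{7} + 4440 x^{6} + 72 x^{5} \sqrt{2 x - 1} - 4080 x^{5} - 24 x^{4} \sqrt{2 x - 1} + 4540 x^{4} + 96 x^{3} \sqrt{2 x - 1} - 3520 x^{3} - 20 x^{2} \sqrt{2 x - 1} + 1840 x^{2} + 32 x \sqrt{2 x - 1} - 960 x + 24 \sqrt{2 x - 1} + 240}{36 x^{6} \sqrt{2 x - 1} + 102 x^{4} \sqrt{2 x - 1} + 88 x^{2} \sqrt{2 x - 1} + 24 \sqrt{2 x - 1}}, which equals f(x).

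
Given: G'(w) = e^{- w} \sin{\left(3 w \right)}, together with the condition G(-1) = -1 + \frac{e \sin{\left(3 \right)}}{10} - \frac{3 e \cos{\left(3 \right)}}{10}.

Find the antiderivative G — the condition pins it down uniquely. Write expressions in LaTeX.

Whatever form G(w) takes, its d/dw must return the stated G'(w).
A general antiderivative is - \frac{e^{- w} \sin{\left(3 w \right)}}{10} - \frac{3 e^{- w} \cos{\left(3 w \right)}}{10} + C.
The condition gives C = -1 + \frac{e \sin{\left(3 \right)}}{10} - \frac{3 e \cos{\left(3 \right)}}{10} - (\frac{e \sin{\left(3 \right)}}{10} - \frac{3 e \cos{\left(3 \right)}}{10}) = -1.
So G(w) = \frac{\left(- 10 e^{w} - \sin{\left(3 w \right)} - 3 \cos{\left(3 w \right)}\right) e^{- w}}{10}.
Check: d/dw[\frac{\left(- 10 e^{w} - \sin{\left(3 w \right)} - 3 \cos{\left(3 w \right)}\right) e^{- w}}{10}] = e^{- w} \sin{\left(3 w \right)} = G'(w).

G(w) = \frac{\left(- 10 e^{w} - \sin{\left(3 w \right)} - 3 \cos{\left(3 w \right)}\right) e^{- w}}{10}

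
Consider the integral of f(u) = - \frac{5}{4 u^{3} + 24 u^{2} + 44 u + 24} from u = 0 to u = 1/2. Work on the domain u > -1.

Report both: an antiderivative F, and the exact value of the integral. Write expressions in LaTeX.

Antiderivative: F(u) = \frac{5 \log{\left(u + 2 \right)}}{4} - \frac{5 \log{\left(u^{2} + 4 u + 3 \right)}}{8}; value = - \frac{5 \log{\left(\frac{21}{4} \right)}}{8} - \frac{5 \log{\left(2 \right)}}{4} + \frac{5 \log{\left(3 \right)}}{8} + \frac{5 \log{\left(\frac{5}{2} \right)}}{4}

The denominator factors as 4 \left(u + 1\right) \left(u + 2\right) \left(u + 3\right); partial fractions split f into directly integrable pieces: - \frac{5}{8 \left(u + 3\right)} + \frac{5}{4 \left(u + 2\right)} - \frac{5}{8 \left(u + 1\right)}.
F(u) = \frac{5 \log{\left(u + 2 \right)}}{4} - \frac{5 \log{\left(u^{2} + 4 u + 3 \right)}}{8} is an antiderivative of f.
Check: d/du[\frac{5 \log{\left(u + 2 \right)}}{4} - \frac{5 \log{\left(u^{2} + 4 u + 3 \right)}}{8}] = - \frac{5}{4 u^{3} + 24 u^{2} + 44 u + 24} = f(u).
F(1/2) = - \frac{5 \log{\left(\frac{21}{4} \right)}}{8} + \frac{5 \log{\left(\frac{5}{2} \right)}}{4}; F(0) = - \frac{5 \log{\left(3 \right)}}{8} + \frac{5 \log{\left(2 \right)}}{4}.
Integral = F(1/2) - F(0) = - \frac{5 \log{\left(\frac{21}{4} \right)}}{8} - \frac{5 \log{\left(2 \right)}}{4} + \frac{5 \log{\left(3 \right)}}{8} + \frac{5 \log{\left(\frac{5}{2} \right)}}{4}.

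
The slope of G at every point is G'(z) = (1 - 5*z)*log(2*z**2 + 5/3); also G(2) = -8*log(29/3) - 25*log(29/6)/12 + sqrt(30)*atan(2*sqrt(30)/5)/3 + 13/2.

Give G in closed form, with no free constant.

The proposed G(z) is checked by its d/dz: the result must match the given G'(z).
A general antiderivative is 5*z**2/2 - 2*z + (-5*z**2/2 + z)*log(2*z**2 + 5/3) - 25*log(z**2 + 5/6)/12 + sqrt(30)*atan(sqrt(30)*z/5)/3 + C.
The condition gives C = -8*log(29/3) - 25*log(29/6)/12 + sqrt(30)*atan(2*sqrt(30)/5)/3 + 13/2 - (-8*log(29/3) - 25*log(29/6)/12 + sqrt(30)*atan(2*sqrt(30)/5)/3 + 6) = 1/2.
So G(z) = -(30*z**2*log(2*z**2 + 5/3) - 30*z**2 - 12*z*log(2*z**2 + 5/3) + 24*z + 25*log(z**2 + 5/6) - 4*sqrt(30)*atan(sqrt(30)*z/5) - 6)/12.
Check: d/dz[-(30*z**2*log(2*z**2 + 5/3) - 30*z**2 - 12*z*log(2*z**2 + 5/3) + 24*z + 25*log(z**2 + 5/6) - 4*sqrt(30)*atan(sqrt(30)*z/5) - 6)/12] = -5*z*log(2*z**2 + 5/3) + log(2*z**2 + 5/3), which equals G'(z).

G(z) = -(30*z**2*log(2*z**2 + 5/3) - 30*z**2 - 12*z*log(2*z**2 + 5/3) + 24*z + 25*log(z**2 + 5/6) - 4*sqrt(30)*atan(sqrt(30)*z/5) - 6)/12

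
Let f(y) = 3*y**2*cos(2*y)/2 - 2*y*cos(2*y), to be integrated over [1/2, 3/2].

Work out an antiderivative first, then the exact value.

Antiderivative: F(y) = (6*y**2*sin(2*y) - 8*y*sin(2*y) + 6*y*cos(2*y) - 3*sin(2*y) - 4*cos(2*y))/8; value = 5*cos(3)/8 - 3*sin(3)/16 + cos(1)/8 + 11*sin(1)/16

Integrate term by term and add the pieces.
F(y) = (6*y**2*sin(2*y) - 8*y*sin(2*y) + 6*y*cos(2*y) - 3*sin(2*y) - 4*cos(2*y))/8 is an antiderivative of f.
Check: d/dy[(6*y**2*sin(2*y) - 8*y*sin(2*y) + 6*y*cos(2*y) - 3*sin(2*y) - 4*cos(2*y))/8] = 3*y**2*cos(2*y)/2 - 2*y*cos(2*y) = f(y).
F(3/2) = 5*cos(3)/8 - 3*sin(3)/16; F(1/2) = -11*sin(1)/16 - cos(1)/8.
Integral = F(3/2) - F(1/2) = 5*cos(3)/8 - 3*sin(3)/16 + cos(1)/8 + 11*sin(1)/16.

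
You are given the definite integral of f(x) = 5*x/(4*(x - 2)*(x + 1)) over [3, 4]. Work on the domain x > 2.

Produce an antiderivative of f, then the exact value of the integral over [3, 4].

Antiderivative: F(x) = 5*(2*log(x - 2) + log(x + 1))/12; value = -5*log(4)/12 + 5*log(2)/6 + 5*log(5)/12

The denominator factors as 4*(x - 2)*(x + 1); partial fractions split f into directly integrable pieces: 5/(12*(x + 1)) + 5/(6*(x - 2)).
F(x) = 5*(2*log(x - 2) + log(x + 1))/12 is an antiderivative of f.
Check: d/dx[5*(2*log(x - 2) + log(x + 1))/12] = 5*x/(4*x**2 - 4*x - 8), which equals f(x).
F(4) = 5*log(2)/6 + 5*log(5)/12; F(3) = 5*log(4)/12.
Integral = F(4) - F(3) = -5*log(4)/12 + 5*log(2)/6 + 5*log(5)/12.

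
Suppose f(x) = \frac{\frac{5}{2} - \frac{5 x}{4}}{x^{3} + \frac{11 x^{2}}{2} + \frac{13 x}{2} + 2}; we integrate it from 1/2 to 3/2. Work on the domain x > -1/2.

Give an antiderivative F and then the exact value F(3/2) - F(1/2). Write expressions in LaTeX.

Antiderivative: F(x) = \frac{5 \left(5 \log{\left(x + \frac{1}{2} \right)} - 7 \log{\left(x + 1 \right)} + 2 \log{\left(x + 4 \right)}\right)}{14}; value = - \frac{5 \log{\left(\frac{5}{2} \right)}}{2} - \frac{5 \log{\left(\frac{9}{2} \right)}}{7} + \frac{5 \log{\left(\frac{3}{2} \right)}}{2} + \frac{5 \log{\left(\frac{11}{2} \right)}}{7} + \frac{25 \log{\left(2 \right)}}{14}

Factor the denominator (2 \left(x + 1\right) \left(x + 4\right) \left(2 x + 1\right)) and decompose: f = \frac{25}{7 \left(2 x + 1\right)} + \frac{5}{7 \left(x + 4\right)} - \frac{5}{2 \left(x + 1\right)}; each piece integrates to a log, atan, or power term.
F(x) = \frac{5 \left(5 \log{\left(x + \frac{1}{2} \right)} - 7 \log{\left(x + 1 \right)} + 2 \log{\left(x + 4 \right)}\right)}{14} is an antiderivative of f.
Check: d/dx[\frac{5 \left(5 \log{\left(x + \frac{1}{2} \right)} - 7 \log{\left(x + 1 \right)} + 2 \log{\left(x + 4 \right)}\right)}{14}] = \frac{10 - 5 x}{4 x^{3} + 22 x^{2} + 26 x + 8}, which equals f(x).
F(3/2) = - \frac{5 \log{\left(\frac{5}{2} \right)}}{2} + \frac{5 \log{\left(\frac{11}{2} \right)}}{7} + \frac{25 \log{\left(2 \right)}}{14}; F(1/2) = - \frac{5 \log{\left(\frac{3}{2} \right)}}{2} + \frac{5 \log{\left(\frac{9}{2} \right)}}{7}.
Integral = F(3/2) - F(1/2) = - \frac{5 \log{\left(\frac{5}{2} \right)}}{2} - \frac{5 \log{\left(\frac{9}{2} \right)}}{7} + \frac{5 \log{\left(\frac{3}{2} \right)}}{2} + \frac{5 \log{\left(\frac{11}{2} \right)}}{7} + \frac{25 \log{\left(2 \right)}}{14}.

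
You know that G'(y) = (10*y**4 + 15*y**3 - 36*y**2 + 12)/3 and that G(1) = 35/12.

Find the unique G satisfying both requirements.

G(y) = 2*y**5/3 + 5*y**4/4 - 4*y**3 + 4*y + 1

Recover the given G'(y) by differentiating a candidate G(y); any mismatch rules it out.
A general antiderivative is 2*y**5/3 + 5*y**4/4 - 4*y**3 + 4*y - 1 + C.
The condition gives C = 35/12 - (11/12) = 2.
So G(y) = 2*y**5/3 + 5*y**4/4 - 4*y**3 + 4*y + 1.
Check: d/dy[2*y**5/3 + 5*y**4/4 - 4*y**3 + 4*y + 1] = 10*y**4/3 + 5*y**3 - 12*y**2 + 4, which equals G'(y).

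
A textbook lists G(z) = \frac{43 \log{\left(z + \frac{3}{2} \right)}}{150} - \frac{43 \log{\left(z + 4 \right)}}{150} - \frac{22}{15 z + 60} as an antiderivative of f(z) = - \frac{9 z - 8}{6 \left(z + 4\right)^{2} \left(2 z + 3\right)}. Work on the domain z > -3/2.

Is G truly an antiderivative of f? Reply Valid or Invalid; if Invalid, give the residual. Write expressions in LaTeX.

d/dz[G] = \frac{131 z + 304}{60 z^{3} + 570 z^{2} + 1680 z + 1440}
d/dz[G] - f(z) = \frac{44}{15 z^{2} + 120 z + 240} != 0.

Invalid: d/dz[G] - f = \frac{44}{15 z^{2} + 120 z + 240}, which is not 0.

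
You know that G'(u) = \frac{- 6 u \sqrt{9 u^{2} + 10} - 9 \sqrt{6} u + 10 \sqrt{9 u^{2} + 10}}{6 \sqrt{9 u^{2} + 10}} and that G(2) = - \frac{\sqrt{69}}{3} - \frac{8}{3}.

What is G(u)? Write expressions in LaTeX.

Check a candidate G(u) by differentiating: d/du[G] must match the given G'(u).
A general antiderivative is - \frac{u^{2}}{2} + \frac{5 u}{3} - \sqrt{\frac{3 u^{2}}{2} + \frac{5}{3}} - 4 + C.
The condition gives C = - \frac{\sqrt{69}}{3} - \frac{8}{3} - (- \frac{\sqrt{69}}{3} - \frac{8}{3}) = 0.
So G(u) = \frac{- 3 u^{2} + 10 u - \sqrt{6} \sqrt{9 u^{2} + 10} - 24}{6}.
Check: d/du[\frac{- 3 u^{2} + 10 u - \sqrt{6} \sqrt{9 u^{2} + 10} - 24}{6}] = \frac{- 6 u \sqrt{9 u^{2} + 10} - 9 \sqrt{6} u + 10 \sqrt{9 u^{2} + 10}}{6 \sqrt{9 u^{2} + 10}} = G'(u).

G(u) = \frac{- 3 u^{2} + 10 u - \sqrt{6} \sqrt{9 u^{2} + 10} - 24}{6}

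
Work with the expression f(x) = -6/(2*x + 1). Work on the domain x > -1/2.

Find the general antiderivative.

An antiderivative F(x) passes only if d/dx[F] lands on f(x) exactly.
Check: d/dx[-3*log(2*x + 1)] = -6/(2*x + 1) = f(x).

F(x) = -3*log(2*x + 1) + C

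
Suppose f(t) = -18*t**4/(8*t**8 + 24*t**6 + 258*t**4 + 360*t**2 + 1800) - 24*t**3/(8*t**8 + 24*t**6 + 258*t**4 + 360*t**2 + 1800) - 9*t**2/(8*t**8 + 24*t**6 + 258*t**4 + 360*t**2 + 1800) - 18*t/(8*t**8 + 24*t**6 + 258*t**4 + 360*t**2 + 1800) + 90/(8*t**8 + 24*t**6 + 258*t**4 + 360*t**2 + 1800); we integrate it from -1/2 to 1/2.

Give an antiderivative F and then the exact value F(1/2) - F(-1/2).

Antiderivative: F(t) = 3*(t + 1)/(2*(2*t**4 + 3*t**2 + 30)); value = 12/247

Recognize the product-rule pattern: f = u'v + uv' with u = 1/(t**4/3 + t**2/2 + 5), v = t/4 + 1/4, so integration by parts undoes it.
F(t) = 3*(t + 1)/(2*(2*t**4 + 3*t**2 + 30)) is an antiderivative of f.
Check: d/dt[3*(t + 1)/(2*(2*t**4 + 3*t**2 + 30))] = (-18*t**4 - 24*t**3 - 9*t**2 - 18*t + 90)/(8*t**8 + 24*t**6 + 258*t**4 + 360*t**2 + 1800), which equals f(t).
F(1/2) = 18/247; F(-1/2) = 6/247.
Integral = F(1/2) - F(-1/2) = 12/247.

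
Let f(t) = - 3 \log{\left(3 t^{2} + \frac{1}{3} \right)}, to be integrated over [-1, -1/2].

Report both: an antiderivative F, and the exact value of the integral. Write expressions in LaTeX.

Antiderivative: F(t) = - 3 t \log{\left(3 t^{2} + \frac{1}{3} \right)} + 6 t - 2 \operatorname{atan}{\left(3 t \right)}; value = - 3 \log{\left(\frac{10}{3} \right)} - 2 \operatorname{atan}{\left(3 \right)} + \frac{3 \log{\left(\frac{13}{12} \right)}}{2} + 2 \operatorname{atan}{\left(\frac{3}{2} \right)} + 3

Check any antiderivative F(t) by computing F'(t) and comparing it with f(t).
F(t) = - 3 t \log{\left(3 t^{2} + \frac{1}{3} \right)} + 6 t - 2 \operatorname{atan}{\left(3 t \right)} is an antiderivative of f.
Check: d/dt[- 3 t \log{\left(3 t^{2} + \frac{1}{3} \right)} + 6 t - 2 \operatorname{atan}{\left(3 t \right)}] = - 3 \log{\left(3 t^{2} + \frac{1}{3} \right)} = f(t).
F(-1/2) = -3 + \frac{3 \log{\left(\frac{13}{12} \right)}}{2} + 2 \operatorname{atan}{\left(\frac{3}{2} \right)}; F(-1) = -6 + 2 \operatorname{atan}{\left(3 \right)} + 3 \log{\left(\frac{10}{3} \right)}.
Integral = F(-1/2) - F(-1) = - 3 \log{\left(\frac{10}{3} \right)} - 2 \operatorname{atan}{\left(3 \right)} + \frac{3 \log{\left(\frac{13}{12} \right)}}{2} + 2 \operatorname{atan}{\left(\frac{3}{2} \right)} + 3.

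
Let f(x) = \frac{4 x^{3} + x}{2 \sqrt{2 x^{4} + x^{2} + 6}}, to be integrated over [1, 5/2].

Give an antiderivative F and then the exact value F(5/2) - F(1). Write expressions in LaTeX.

Antiderivative: F(x) = \frac{\sqrt{2 x^{4} + x^{2} + 6}}{2}; value = - \frac{3}{2} + \frac{\sqrt{1446}}{8}

f matches the chain-rule pattern g'(h)*h' with inner function h(x) = 2 x^{4} + x^{2} + 6; substituting u = h(x) collapses the integral.
F(x) = \frac{\sqrt{2 x^{4} + x^{2} + 6}}{2} is an antiderivative of f.
Check: d/dx[\frac{\sqrt{2 x^{4} + x^{2} + 6}}{2}] = \frac{4 x^{3} + x}{2 \sqrt{2 x^{4} + x^{2} + 6}} = f(x).
F(5/2) = \frac{\sqrt{1446}}{8}; F(1) = \frac{3}{2}.
Integral = F(5/2) - F(1) = - \frac{3}{2} + \frac{\sqrt{1446}}{8}.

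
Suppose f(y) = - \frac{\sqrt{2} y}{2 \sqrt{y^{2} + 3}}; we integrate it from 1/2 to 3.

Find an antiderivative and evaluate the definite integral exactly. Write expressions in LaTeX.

Antiderivative: F(y) = - \frac{\sqrt{2} \sqrt{y^{2} + 3}}{2}; value = - \sqrt{6} + \frac{\sqrt{26}}{4}

f matches the chain-rule pattern g'(h)*h' with inner function h(y) = \frac{y^{2}}{2} + \frac{3}{2}; substituting u = h(y) collapses the integral.
F(y) = - \frac{\sqrt{2} \sqrt{y^{2} + 3}}{2} is an antiderivative of f.
Check: d/dy[- \frac{\sqrt{2} \sqrt{y^{2} + 3}}{2}] = - \frac{\sqrt{2} y}{2 \sqrt{y^{2} + 3}} = f(y).
F(3) = - \sqrt{6}; F(1/2) = - \frac{\sqrt{26}}{4}.
Integral = F(3) - F(1/2) = - \sqrt{6} + \frac{\sqrt{26}}{4}.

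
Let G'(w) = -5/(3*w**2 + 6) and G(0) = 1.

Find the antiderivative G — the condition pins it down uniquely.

Any candidate G(w) must reproduce the stated G'(w) exactly.
A general antiderivative is -5*sqrt(2)*atan(sqrt(2)*w/2)/6 + C.
The condition gives C = 1 - (0) = 1.
So G(w) = -(5*sqrt(2)*atan(sqrt(2)*w/2) - 6)/6.
Check: d/dw[-(5*sqrt(2)*atan(sqrt(2)*w/2) - 6)/6] = -5/(3*w**2 + 6) = G'(w).

G(w) = -(5*sqrt(2)*atan(sqrt(2)*w/2) - 6)/6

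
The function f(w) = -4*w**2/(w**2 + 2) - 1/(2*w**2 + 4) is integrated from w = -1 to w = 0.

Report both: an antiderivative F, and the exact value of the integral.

The integrand splits into summands that can be handled one at a time.
F(w) = -4*w + 15*sqrt(2)*atan(sqrt(2)*w/2)/4 is an antiderivative of f.
Check: d/dw[-4*w + 15*sqrt(2)*atan(sqrt(2)*w/2)/4] = (-8*w**2 - 1)/(2*w**2 + 4), which equals f(w).
F(0) = 0; F(-1) = -15*sqrt(2)*atan(sqrt(2)/2)/4 + 4.
Integral = F(0) - F(-1) = -4 + 15*sqrt(2)*atan(sqrt(2)/2)/4.

Antiderivative: F(w) = -4*w + 15*sqrt(2)*atan(sqrt(2)*w/2)/4; value = -4 + 15*sqrt(2)*atan(sqrt(2)/2)/4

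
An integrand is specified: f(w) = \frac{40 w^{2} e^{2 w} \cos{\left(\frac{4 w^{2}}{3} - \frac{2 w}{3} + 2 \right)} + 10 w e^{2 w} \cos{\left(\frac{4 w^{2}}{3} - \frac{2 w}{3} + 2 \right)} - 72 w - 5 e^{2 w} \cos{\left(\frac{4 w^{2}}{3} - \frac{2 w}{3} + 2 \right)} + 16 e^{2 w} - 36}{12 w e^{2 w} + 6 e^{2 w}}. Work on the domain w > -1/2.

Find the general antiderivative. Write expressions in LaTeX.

An antiderivative F(w) passes only if d/dw[F] lands on f(w) exactly.
Check: d/dw[\frac{4 \log{\left(3 w + \frac{3}{2} \right)}}{3} + \frac{5 \sin{\left(\frac{4 w^{2}}{3} - \frac{2 w}{3} + 2 \right)}}{4} + 3 e^{- 2 w}] = \frac{40 w^{2} e^{2 w} \cos{\left(\frac{4 w^{2}}{3} - \frac{2 w}{3} + 2 \right)} + 10 w e^{2 w} \cos{\left(\frac{4 w^{2}}{3} - \frac{2 w}{3} + 2 \right)} - 72 w - 5 e^{2 w} \cos{\left(\frac{4 w^{2}}{3} - \frac{2 w}{3} + 2 \right)} + 16 e^{2 w} - 36}{12 w e^{2 w} + 6 e^{2 w}} = f(w).

F(w) = \frac{4 \log{\left(3 w + \frac{3}{2} \right)}}{3} + \frac{5 \sin{\left(\frac{4 w^{2}}{3} - \frac{2 w}{3} + 2 \right)}}{4} + 3 e^{- 2 w} + C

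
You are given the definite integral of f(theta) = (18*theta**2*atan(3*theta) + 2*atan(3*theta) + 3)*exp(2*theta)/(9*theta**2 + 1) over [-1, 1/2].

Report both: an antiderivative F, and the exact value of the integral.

Recognize the product-rule pattern: f = u'v + uv' with u = atan(3*theta), v = exp(2*theta), so integration by parts undoes it.
F(theta) = exp(2*theta)*atan(3*theta) is an antiderivative of f.
Check: d/dtheta[exp(2*theta)*atan(3*theta)] = (18*theta**2*exp(2*theta)*atan(3*theta) + 2*exp(2*theta)*atan(3*theta) + 3*exp(2*theta))/(9*theta**2 + 1), which equals f(theta).
F(1/2) = exp(1)*atan(3/2); F(-1) = -exp(-2)*atan(3).
Integral = F(1/2) - F(-1) = exp(-2)*atan(3) + exp(1)*atan(3/2).

Antiderivative: F(theta) = exp(2*theta)*atan(3*theta); value = exp(-2)*atan(3) + exp(1)*atan(3/2)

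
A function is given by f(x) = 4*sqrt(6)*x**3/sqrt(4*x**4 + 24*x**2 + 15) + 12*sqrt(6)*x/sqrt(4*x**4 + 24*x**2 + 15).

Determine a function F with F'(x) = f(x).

An antiderivative is F(x) = 3*sqrt(2*x**4/3 + 4*x**2 + 5/2).

f matches the chain-rule pattern g'(h)*h' with inner function h(x) = 2*x**4/3 + 4*x**2 + 5/2; substituting u = h(x) collapses the integral.
Check: d/dx[3*sqrt(2*x**4/3 + 4*x**2 + 5/2)] = (4*sqrt(6)*x**3 + 12*sqrt(6)*x)/sqrt(4*x**4 + 24*x**2 + 15), which equals f(x).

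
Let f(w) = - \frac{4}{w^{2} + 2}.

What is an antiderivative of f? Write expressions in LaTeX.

An antiderivative is F(w) = - 2 \sqrt{2} \operatorname{atan}{\left(\frac{\sqrt{2} w}{2} \right)}.

An antiderivative F(w) passes only if d/dw[F] lands on f(w) exactly.
Check: d/dw[- 2 \sqrt{2} \operatorname{atan}{\left(\frac{\sqrt{2} w}{2} \right)}] = - \frac{4}{w^{2} + 2} = f(w).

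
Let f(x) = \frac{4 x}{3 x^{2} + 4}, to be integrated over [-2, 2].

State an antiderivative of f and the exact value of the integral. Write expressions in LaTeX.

Antiderivative: F(x) = \frac{2 \log{\left(x^{2} + \frac{4}{3} \right)}}{3}; value = 0

f matches the chain-rule pattern g'(h)*h' with inner function h(x) = x^{2} + \frac{4}{3}; substituting u = h(x) collapses the integral.
F(x) = \frac{2 \log{\left(x^{2} + \frac{4}{3} \right)}}{3} is an antiderivative of f.
Check: d/dx[\frac{2 \log{\left(x^{2} + \frac{4}{3} \right)}}{3}] = \frac{4 x}{3 x^{2} + 4} = f(x).
F(2) = \frac{2 \log{\left(\frac{16}{3} \right)}}{3}; F(-2) = \frac{2 \log{\left(\frac{16}{3} \right)}}{3}.
Integral = F(2) - F(-2) = 0.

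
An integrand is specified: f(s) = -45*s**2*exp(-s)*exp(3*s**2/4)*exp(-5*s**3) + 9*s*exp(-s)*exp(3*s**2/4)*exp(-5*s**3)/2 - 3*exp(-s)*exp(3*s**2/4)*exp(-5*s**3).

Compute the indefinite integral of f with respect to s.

F(s) = 3*exp(-s)*exp(3*s**2/4)*exp(-5*s**3) + C

The substitution u = -5*s**3 + 3*s**2/4 - s works: f is exactly (dF/du)*(du/ds) for that inner function.
Check: d/ds[3*exp(-s)*exp(3*s**2/4)*exp(-5*s**3)] = (-90*s**2*exp(3*s**2/4) + 9*s*exp(3*s**2/4) - 6*exp(3*s**2/4))*exp(-s)*exp(-5*s**3)/2, which equals f(s).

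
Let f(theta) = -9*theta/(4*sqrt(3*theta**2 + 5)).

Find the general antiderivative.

The substitution u = 3*theta**2 + 5 works: f is exactly (dF/du)*(du/dtheta) for that inner function.
Check: d/dtheta[-3*sqrt(3*theta**2 + 5)/4] = -9*theta/(4*sqrt(3*theta**2 + 5)) = f(theta).

F(theta) = -3*sqrt(3*theta**2 + 5)/4 + C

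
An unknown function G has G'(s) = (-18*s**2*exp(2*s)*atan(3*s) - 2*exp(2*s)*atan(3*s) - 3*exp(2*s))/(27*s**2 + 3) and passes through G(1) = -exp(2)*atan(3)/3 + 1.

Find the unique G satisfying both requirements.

G'(s) has the shape u'v + uv' for u = -atan(3*s)/3 and v = exp(2*s) — it is the derivative of the product u*v.
A general antiderivative is -exp(2*s)*atan(3*s)/3 + C.
The condition gives C = -exp(2)*atan(3)/3 + 1 - (-exp(2)*atan(3)/3) = 1.
So G(s) = (-exp(2*s)*atan(3*s) + 3)/3.
Check: d/ds[(-exp(2*s)*atan(3*s) + 3)/3] = (-18*s**2*exp(2*s)*atan(3*s) - 2*exp(2*s)*atan(3*s) - 3*exp(2*s))/(27*s**2 + 3) = G'(s).

G(s) = (-exp(2*s)*atan(3*s) + 3)/3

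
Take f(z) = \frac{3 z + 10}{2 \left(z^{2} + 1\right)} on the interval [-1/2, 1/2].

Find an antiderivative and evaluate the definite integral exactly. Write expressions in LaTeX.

Check any antiderivative F(z) by computing F'(z) and comparing it with f(z).
F(z) = \frac{3 \log{\left(z^{2} + 1 \right)}}{4} + 5 \operatorname{atan}{\left(z \right)} is an antiderivative of f.
Check: d/dz[\frac{3 \log{\left(z^{2} + 1 \right)}}{4} + 5 \operatorname{atan}{\left(z \right)}] = \frac{3 z + 10}{2 z^{2} + 2}, which equals f(z).
F(1/2) = \frac{3 \log{\left(\frac{5}{4} \right)}}{4} + 5 \operatorname{atan}{\left(\frac{1}{2} \right)}; F(-1/2) = - 5 \operatorname{atan}{\left(\frac{1}{2} \right)} + \frac{3 \log{\left(\frac{5}{4} \right)}}{4}.
Integral = F(1/2) - F(-1/2) = 10 \operatorname{atan}{\left(\frac{1}{2} \right)}.

Antiderivative: F(z) = \frac{3 \log{\left(z^{2} + 1 \right)}}{4} + 5 \operatorname{atan}{\left(z \right)}; value = 10 \operatorname{atan}{\left(\frac{1}{2} \right)}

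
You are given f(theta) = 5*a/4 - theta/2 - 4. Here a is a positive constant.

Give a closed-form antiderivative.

A first test for any F(theta): its theta-derivative must equal f(theta) identically.
Check: d/dtheta[5*a*theta/4 - theta**2/4 - 4*theta] = 5*a/4 - theta/2 - 4 = f(theta).

An antiderivative is F(theta) = 5*a*theta/4 - theta**2/4 - 4*theta.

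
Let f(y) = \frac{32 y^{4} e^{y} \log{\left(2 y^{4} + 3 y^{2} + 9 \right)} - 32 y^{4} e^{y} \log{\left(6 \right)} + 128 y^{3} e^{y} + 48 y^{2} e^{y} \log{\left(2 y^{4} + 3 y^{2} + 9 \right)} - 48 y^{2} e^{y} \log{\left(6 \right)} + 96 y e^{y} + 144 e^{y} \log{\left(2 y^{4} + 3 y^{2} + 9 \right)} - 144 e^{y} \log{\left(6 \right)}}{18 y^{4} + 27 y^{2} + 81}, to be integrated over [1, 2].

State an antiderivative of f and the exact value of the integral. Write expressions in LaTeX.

Antiderivative: F(y) = \frac{16 e^{y} \log{\left(\frac{y^{4}}{3} + \frac{y^{2}}{2} + \frac{3}{2} \right)}}{9}; value = - \frac{16 e \log{\left(\frac{7}{3} \right)}}{9} + \frac{16 e^{2} \log{\left(\frac{53}{6} \right)}}{9}

Recognize the product-rule pattern: f = u'v + uv' with u = \frac{16 e^{y}}{9}, v = \log{\left(\frac{y^{4}}{3} + \frac{y^{2}}{2} + \frac{3}{2} \right)}, so integration by parts undoes it.
F(y) = \frac{16 e^{y} \log{\left(\frac{y^{4}}{3} + \frac{y^{2}}{2} + \frac{3}{2} \right)}}{9} is an antiderivative of f.
Check: d/dy[\frac{16 e^{y} \log{\left(\frac{y^{4}}{3} + \frac{y^{2}}{2} + \frac{3}{2} \right)}}{9}] = \frac{32 y^{4} e^{y} \log{\left(2 y^{4} + 3 y^{2} + 9 \right)} - 32 y^{4} e^{y} \log{\left(6 \right)} + 128 y^{3} e^{y} + 48 y^{2} e^{y} \log{\left(2 y^{4} + 3 y^{2} + 9 \right)} - 48 y^{2} e^{y} \log{\left(6 \right)} + 96 y e^{y} + 144 e^{y} \log{\left(2 y^{4} + 3 y^{2} + 9 \right)} - 144 e^{y} \log{\left(6 \right)}}{18 y^{4} + 27 y^{2} + 81} = f(y).
F(2) = \frac{16 e^{2} \log{\left(\frac{53}{6} \right)}}{9}; F(1) = \frac{16 e \log{\left(\frac{7}{3} \right)}}{9}.
Integral = F(2) - F(1) = - \frac{16 e \log{\left(\frac{7}{3} \right)}}{9} + \frac{16 e^{2} \log{\left(\frac{53}{6} \right)}}{9}.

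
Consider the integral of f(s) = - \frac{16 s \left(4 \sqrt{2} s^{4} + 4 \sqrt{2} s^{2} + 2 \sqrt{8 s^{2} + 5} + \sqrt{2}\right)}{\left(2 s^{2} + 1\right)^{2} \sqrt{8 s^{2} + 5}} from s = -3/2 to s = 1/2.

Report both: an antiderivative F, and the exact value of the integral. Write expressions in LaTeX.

Antiderivative: F(s) = - 4 \sqrt{4 s^{2} + \frac{5}{2}} + \frac{4}{s^{2} + \frac{1}{2}}; value = - 2 \sqrt{14} + \frac{128}{33} + 2 \sqrt{46}

An antiderivative F(s) passes only if d/ds[F] lands on f(s) exactly.
F(s) = - 4 \sqrt{4 s^{2} + \frac{5}{2}} + \frac{4}{s^{2} + \frac{1}{2}} is an antiderivative of f.
Check: d/ds[- 4 \sqrt{4 s^{2} + \frac{5}{2}} + \frac{4}{s^{2} + \frac{1}{2}}] = \frac{- 64 \sqrt{2} s^{5} - 64 \sqrt{2} s^{3} - 32 s \sqrt{8 s^{2} + 5} - 16 \sqrt{2} s}{4 s^{4} \sqrt{8 s^{2} + 5} + 4 s^{2} \sqrt{8 s^{2} + 5} + \sqrt{8 s^{2} + 5}}, which equals f(s).
F(1/2) = \frac{16}{3} - 2 \sqrt{14}; F(-3/2) = \frac{16}{11} - 2 \sqrt{46}.
Integral = F(1/2) - F(-3/2) = - 2 \sqrt{14} + \frac{128}{33} + 2 \sqrt{46}.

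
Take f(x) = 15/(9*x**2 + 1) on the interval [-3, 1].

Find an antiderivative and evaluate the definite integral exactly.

Antiderivative: F(x) = 5*atan(3*x); value = 5*atan(3) + 5*atan(9)

A first test for any F(x): its x-derivative must equal f(x) identically.
F(x) = 5*atan(3*x) is an antiderivative of f.
Check: d/dx[5*atan(3*x)] = 15/(9*x**2 + 1) = f(x).
F(1) = 5*atan(3); F(-3) = -5*atan(9).
Integral = F(1) - F(-3) = 5*atan(3) + 5*atan(9).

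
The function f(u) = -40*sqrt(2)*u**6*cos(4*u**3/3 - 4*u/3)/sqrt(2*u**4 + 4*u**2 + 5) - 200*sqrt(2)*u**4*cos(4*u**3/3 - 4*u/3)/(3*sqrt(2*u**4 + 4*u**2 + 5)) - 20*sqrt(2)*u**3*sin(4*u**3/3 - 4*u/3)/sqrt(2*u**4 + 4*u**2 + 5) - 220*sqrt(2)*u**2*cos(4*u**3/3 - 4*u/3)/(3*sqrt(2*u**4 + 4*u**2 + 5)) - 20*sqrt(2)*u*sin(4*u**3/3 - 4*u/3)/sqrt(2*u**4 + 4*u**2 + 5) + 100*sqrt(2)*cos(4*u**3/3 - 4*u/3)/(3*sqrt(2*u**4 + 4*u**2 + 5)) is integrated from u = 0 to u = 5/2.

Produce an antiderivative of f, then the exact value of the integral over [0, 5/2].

f has the shape v'r + vr' for v = -10*sqrt(u**4 + 2*u**2 + 5/2) and r = sin(4*u**3/3 - 4*u/3) — it is the derivative of the product v*r.
F(u) = -10*sqrt(u**4 + 2*u**2 + 5/2)*sin(4*u**3/3 - 4*u/3) is an antiderivative of f.
Check: d/du[-10*sqrt(u**4 + 2*u**2 + 5/2)*sin(4*u**3/3 - 4*u/3)] = sqrt(2)*(-240*u**6*cos(4*u**3/3 - 4*u/3) - 400*u**4*cos(4*u**3/3 - 4*u/3) - 120*u**3*sin(4*u**3/3 - 4*u/3) - 440*u**2*cos(4*u**3/3 - 4*u/3) - 120*u*sin(4*u**3/3 - 4*u/3) + 200*cos(4*u**3/3 - 4*u/3))/(6*sqrt(2*u**4 + 4*u**2 + 5)), which equals f(u).
F(5/2) = -5*sqrt(865)*sin(35/2)/2; F(0) = 0.
Integral = F(5/2) - F(0) = -5*sqrt(865)*sin(35/2)/2.

Antiderivative: F(u) = -10*sqrt(u**4 + 2*u**2 + 5/2)*sin(4*u**3/3 - 4*u/3); value = -5*sqrt(865)*sin(35/2)/2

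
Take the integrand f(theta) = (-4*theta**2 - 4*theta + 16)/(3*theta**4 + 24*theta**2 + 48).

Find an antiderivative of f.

An antiderivative is F(theta) = 2*(2*theta + 1)/(3*(theta**2 + 4)).

Recognize the product-rule pattern: f = u'v + uv' with u = 1/(theta**2/2 + 2), v = 2*theta/3 + 1/3, so integration by parts undoes it.
Check: d/dtheta[2*(2*theta + 1)/(3*(theta**2 + 4))] = (-4*theta**2 - 4*theta + 16)/(3*theta**4 + 24*theta**2 + 48) = f(theta).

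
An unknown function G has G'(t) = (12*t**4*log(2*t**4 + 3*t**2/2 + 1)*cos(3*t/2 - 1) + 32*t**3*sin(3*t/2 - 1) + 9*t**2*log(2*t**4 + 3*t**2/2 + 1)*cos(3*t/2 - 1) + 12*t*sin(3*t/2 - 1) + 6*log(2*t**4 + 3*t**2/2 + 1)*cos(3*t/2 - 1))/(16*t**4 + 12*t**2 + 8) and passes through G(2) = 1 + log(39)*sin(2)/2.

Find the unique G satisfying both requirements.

G(t) = log(2*t**4 + 3*t**2/2 + 1)*sin(3*t/2 - 1)/2 + 1

Recognize the product-rule pattern: G'(t) = u'v + uv' with u = log(2*t**4 + 3*t**2/2 + 1)/2, v = sin(3*t/2 - 1), so integration by parts undoes it.
A general antiderivative is log(2*t**4 + 3*t**2/2 + 1)*sin(3*t/2 - 1)/2 + C.
The condition gives C = 1 + log(39)*sin(2)/2 - (log(39)*sin(2)/2) = 1.
So G(t) = log(2*t**4 + 3*t**2/2 + 1)*sin(3*t/2 - 1)/2 + 1.
Check: d/dt[log(2*t**4 + 3*t**2/2 + 1)*sin(3*t/2 - 1)/2 + 1] = (12*t**4*log(2*t**4 + 3*t**2/2 + 1)*cos(3*t/2 - 1) + 32*t**3*sin(3*t/2 - 1) + 9*t**2*log(2*t**4 + 3*t**2/2 + 1)*cos(3*t/2 - 1) + 12*t*sin(3*t/2 - 1) + 6*log(2*t**4 + 3*t**2/2 + 1)*cos(3*t/2 - 1))/(16*t**4 + 12*t**2 + 8) = G'(t).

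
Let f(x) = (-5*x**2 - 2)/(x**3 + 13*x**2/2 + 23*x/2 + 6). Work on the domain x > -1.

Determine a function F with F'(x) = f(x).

An antiderivative is F(x) = -14*log(x + 1)/3 + 53*log(x + 3/2)/5 - 164*log(x + 4)/15.

Factor the denominator ((x + 1)*(x + 4)*(2*x + 3)) and decompose: f = 106/(5*(2*x + 3)) - 164/(15*(x + 4)) - 14/(3*(x + 1)); each piece integrates to a log, atan, or power term.
Check: d/dx[-14*log(x + 1)/3 + 53*log(x + 3/2)/5 - 164*log(x + 4)/15] = (-10*x**2 - 4)/(2*x**3 + 13*x**2 + 23*x + 12), which equals f(x).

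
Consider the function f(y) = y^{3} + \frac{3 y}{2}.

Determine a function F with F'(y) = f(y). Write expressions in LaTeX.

An antiderivative is F(y) = \frac{y^{4}}{4} + \frac{3 y^{2}}{4}.

The integrand splits into summands that can be handled one at a time.
Check: d/dy[\frac{y^{4}}{4} + \frac{3 y^{2}}{4}] = y^{3} + \frac{3 y}{2} = f(y).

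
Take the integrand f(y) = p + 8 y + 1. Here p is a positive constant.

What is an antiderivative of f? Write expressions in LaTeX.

An antiderivative is F(y) = p y + 4 y^{2} + y.

For F(y) to be correct the identity F'(y) - f(y) = 0 must hold.
Check: d/dy[p y + 4 y^{2} + y] = p + 8 y + 1 = f(y).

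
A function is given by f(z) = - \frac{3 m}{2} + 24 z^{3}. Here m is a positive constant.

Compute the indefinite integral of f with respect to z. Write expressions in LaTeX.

For F(z) to be correct the identity F'(z) - f(z) = 0 must hold.
Check: d/dz[\frac{3 z \left(- m + 4 z^{3}\right)}{2}] = - \frac{3 m}{2} + 24 z^{3} = f(z).

F(z) = \frac{3 z \left(- m + 4 z^{3}\right)}{2} + C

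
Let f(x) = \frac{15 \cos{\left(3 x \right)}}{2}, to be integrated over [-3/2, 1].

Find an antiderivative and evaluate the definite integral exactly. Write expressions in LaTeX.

Recover f(x) by differentiating a candidate F(x); any mismatch rules it out.
F(x) = \frac{5 \sin{\left(3 x \right)}}{2} is an antiderivative of f.
Check: d/dx[\frac{5 \sin{\left(3 x \right)}}{2}] = \frac{15 \cos{\left(3 x \right)}}{2} = f(x).
F(1) = \frac{5 \sin{\left(3 \right)}}{2}; F(-3/2) = - \frac{5 \sin{\left(\frac{9}{2} \right)}}{2}.
Integral = F(1) - F(-3/2) = \frac{5 \sin{\left(\frac{9}{2} \right)}}{2} + \frac{5 \sin{\left(3 \right)}}{2}.

Antiderivative: F(x) = \frac{5 \sin{\left(3 x \right)}}{2}; value = \frac{5 \sin{\left(\frac{9}{2} \right)}}{2} + \frac{5 \sin{\left(3 \right)}}{2}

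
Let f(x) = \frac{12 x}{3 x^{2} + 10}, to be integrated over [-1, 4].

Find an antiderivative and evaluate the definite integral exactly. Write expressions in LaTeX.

The substitution u = \frac{3 x^{2}}{2} + 5 works: f is exactly (dF/du)*(du/dx) for that inner function.
F(x) = 2 \log{\left(\frac{3 x^{2}}{2} + 5 \right)} is an antiderivative of f.
Check: d/dx[2 \log{\left(\frac{3 x^{2}}{2} + 5 \right)}] = \frac{12 x}{3 x^{2} + 10} = f(x).
F(4) = 2 \log{\left(29 \right)}; F(-1) = 2 \log{\left(\frac{13}{2} \right)}.
Integral = F(4) - F(-1) = - 2 \log{\left(\frac{13}{2} \right)} + 2 \log{\left(29 \right)}.

Antiderivative: F(x) = 2 \log{\left(\frac{3 x^{2}}{2} + 5 \right)}; value = - 2 \log{\left(\frac{13}{2} \right)} + 2 \log{\left(29 \right)}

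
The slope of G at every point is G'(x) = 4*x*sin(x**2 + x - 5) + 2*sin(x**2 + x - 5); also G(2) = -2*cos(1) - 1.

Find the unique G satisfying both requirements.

G(x) = -2*cos(x**2 + x - 5) - 1

G'(x) matches the chain-rule pattern g'(h)*h' with inner function h(x) = x**2 + x - 5; substituting u = h(x) collapses the integral.
A general antiderivative is -2*cos(x**2 + x - 5) + C.
The condition gives C = -2*cos(1) - 1 - (-2*cos(1)) = -1.
So G(x) = -2*cos(x**2 + x - 5) - 1.
Check: d/dx[-2*cos(x**2 + x - 5) - 1] = 4*x*sin(x**2 + x - 5) + 2*sin(x**2 + x - 5) = G'(x).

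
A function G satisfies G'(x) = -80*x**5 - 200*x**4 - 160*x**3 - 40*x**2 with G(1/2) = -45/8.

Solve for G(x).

G'(x) matches the chain-rule pattern g'(h)*h' with inner function h(x) = -2*x**2 - 2*x; substituting u = h(x) collapses the integral.
A general antiderivative is 5*(-2*x**2 - 2*x)**3/3 + C.
The condition gives C = -45/8 - (-45/8) = 0.
So G(x) = -40*x**6/3 - 40*x**5 - 40*x**4 - 40*x**3/3.
Check: d/dx[-40*x**6/3 - 40*x**5 - 40*x**4 - 40*x**3/3] = -80*x**5 - 200*x**4 - 160*x**3 - 40*x**2 = G'(x).

G(x) = -40*x**6/3 - 40*x**5 - 40*x**4 - 40*x**3/3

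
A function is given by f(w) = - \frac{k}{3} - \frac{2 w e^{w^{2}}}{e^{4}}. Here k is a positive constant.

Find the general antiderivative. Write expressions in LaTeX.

F(w) = - \frac{k w}{3} - e^{w^{2} - 4} + C

Whatever form F(w) takes, F'(w) = f(w) is non-negotiable.
Check: d/dw[- \frac{k w}{3} - e^{w^{2} - 4}] = - \frac{k}{3} - \frac{2 w e^{w^{2}}}{e^{4}} = f(w).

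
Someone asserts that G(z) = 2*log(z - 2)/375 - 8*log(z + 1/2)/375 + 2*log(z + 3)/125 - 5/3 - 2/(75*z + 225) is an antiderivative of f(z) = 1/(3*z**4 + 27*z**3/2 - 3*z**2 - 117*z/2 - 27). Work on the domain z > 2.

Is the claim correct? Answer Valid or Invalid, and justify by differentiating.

d/dz[G] = 2/(6*z**4 + 27*z**3 - 6*z**2 - 117*z - 54)
This equals f(z) exactly, so the claim holds.

Valid: G'(z) = f(z).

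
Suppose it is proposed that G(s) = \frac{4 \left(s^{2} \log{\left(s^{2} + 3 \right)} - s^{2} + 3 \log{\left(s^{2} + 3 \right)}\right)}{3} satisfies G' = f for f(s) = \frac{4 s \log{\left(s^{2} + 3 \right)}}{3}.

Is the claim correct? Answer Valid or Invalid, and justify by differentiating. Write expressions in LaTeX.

Invalid: d/ds[G] - f = \frac{4 s \log{\left(s^{2} + 3 \right)}}{3}, which is not 0.

d/ds[G] = \frac{8 s \log{\left(s^{2} + 3 \right)}}{3}
d/ds[G] - f(s) = \frac{4 s \log{\left(s^{2} + 3 \right)}}{3} != 0.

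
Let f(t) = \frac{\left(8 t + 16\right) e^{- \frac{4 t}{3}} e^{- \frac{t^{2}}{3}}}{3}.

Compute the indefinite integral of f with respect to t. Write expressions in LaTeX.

The substitution u = - \frac{t^{2}}{3} - \frac{4 t}{3} works: f is exactly (dF/du)*(du/dt) for that inner function.
Check: d/dt[- 4 e^{- \frac{4 t}{3}} e^{- \frac{t^{2}}{3}}] = \frac{\left(8 t + 16\right) e^{- \frac{4 t}{3}} e^{- \frac{t^{2}}{3}}}{3} = f(t).

F(t) = - 4 e^{- \frac{4 t}{3}} e^{- \frac{t^{2}}{3}} + C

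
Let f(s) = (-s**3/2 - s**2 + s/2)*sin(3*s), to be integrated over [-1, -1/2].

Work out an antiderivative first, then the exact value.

Antiderivative: F(s) = (9*s**3*cos(3*s) - 9*s**2*sin(3*s) + 18*s**2*cos(3*s) - 12*s*sin(3*s) - 15*s*cos(3*s) + 5*sin(3*s) - 4*cos(3*s))/54; value = -35*sin(3/2)/216 + 55*cos(3/2)/432 + 4*sin(3)/27 - 10*cos(3)/27

Since d/ds undoes antidifferentiation here, F'(s) = f(s) is required of F(s).
F(s) = (9*s**3*cos(3*s) - 9*s**2*sin(3*s) + 18*s**2*cos(3*s) - 12*s*sin(3*s) - 15*s*cos(3*s) + 5*sin(3*s) - 4*cos(3*s))/54 is an antiderivative of f.
Check: d/ds[(9*s**3*cos(3*s) - 9*s**2*sin(3*s) + 18*s**2*cos(3*s) - 12*s*sin(3*s) - 15*s*cos(3*s) + 5*sin(3*s) - 4*cos(3*s))/54] = -s**3*sin(3*s)/2 - s**2*sin(3*s) + s*sin(3*s)/2, which equals f(s).
F(-1/2) = -35*sin(3/2)/216 + 55*cos(3/2)/432; F(-1) = 10*cos(3)/27 - 4*sin(3)/27.
Integral = F(-1/2) - F(-1) = -35*sin(3/2)/216 + 55*cos(3/2)/432 + 4*sin(3)/27 - 10*cos(3)/27.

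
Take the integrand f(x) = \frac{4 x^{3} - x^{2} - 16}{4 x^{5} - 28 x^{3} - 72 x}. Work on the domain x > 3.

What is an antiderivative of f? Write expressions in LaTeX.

The denominator factors as 4 x \left(x - 3\right) \left(x + 3\right) \left(x^{2} + 2\right); partial fractions split f into directly integrable pieces: - \frac{7 x - 8}{44 \left(x^{2} + 2\right)} - \frac{133}{792 \left(x + 3\right)} + \frac{83}{792 \left(x - 3\right)} + \frac{2}{9 x}.
Check: d/dx[\frac{2 \log{\left(x \right)}}{9} + \frac{83 \log{\left(x - 3 \right)}}{792} - \frac{133 \log{\left(x + 3 \right)}}{792} - \frac{7 \log{\left(x^{2} + 2 \right)}}{88} + \frac{\sqrt{2} \operatorname{atan}{\left(\frac{\sqrt{2} x}{2} \right)}}{11}] = \frac{4 x^{3} - x^{2} - 16}{4 x^{5} - 28 x^{3} - 72 x} = f(x).

An antiderivative is F(x) = \frac{2 \log{\left(x \right)}}{9} + \frac{83 \log{\left(x - 3 \right)}}{792} - \frac{133 \log{\left(x + 3 \right)}}{792} - \frac{7 \log{\left(x^{2} + 2 \right)}}{88} + \frac{\sqrt{2} \operatorname{atan}{\left(\frac{\sqrt{2} x}{2} \right)}}{11}.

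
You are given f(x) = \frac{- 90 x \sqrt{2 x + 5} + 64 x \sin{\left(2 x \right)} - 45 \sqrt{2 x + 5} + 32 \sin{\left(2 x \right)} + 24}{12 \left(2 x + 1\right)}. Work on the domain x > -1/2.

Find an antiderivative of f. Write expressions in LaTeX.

An antiderivative is F(x) = - \frac{5 x \sqrt{2 x + 5}}{2} - \frac{25 \sqrt{2 x + 5}}{4} + \log{\left(x + \frac{1}{2} \right)} - \frac{4 \cos{\left(2 x \right)}}{3}.

Since d/dx undoes antidifferentiation here, F'(x) = f(x) is required of F(x).
Check: d/dx[- \frac{5 x \sqrt{2 x + 5}}{2} - \frac{25 \sqrt{2 x + 5}}{4} + \log{\left(x + \frac{1}{2} \right)} - \frac{4 \cos{\left(2 x \right)}}{3}] = \frac{- 180 x^{2} + 64 x \sqrt{2 x + 5} \sin{\left(2 x \right)} - 540 x + 32 \sqrt{2 x + 5} \sin{\left(2 x \right)} + 24 \sqrt{2 x + 5} - 225}{24 x \sqrt{2 x + 5} + 12 \sqrt{2 x + 5}}, which equals f(x).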